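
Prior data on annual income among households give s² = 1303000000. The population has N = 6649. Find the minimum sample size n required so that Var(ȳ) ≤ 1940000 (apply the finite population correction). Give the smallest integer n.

611

Without fpc, n₀ = s²/D = 1303000000/1940000 = 671.6495.
With fpc, (1 − n/N)·s²/n ≤ D requires n ≥ n₀/(1 + n₀/N) = 671.6495/(1 + 671.6495/6649) = 610.0275.
Rounding up, n = 611.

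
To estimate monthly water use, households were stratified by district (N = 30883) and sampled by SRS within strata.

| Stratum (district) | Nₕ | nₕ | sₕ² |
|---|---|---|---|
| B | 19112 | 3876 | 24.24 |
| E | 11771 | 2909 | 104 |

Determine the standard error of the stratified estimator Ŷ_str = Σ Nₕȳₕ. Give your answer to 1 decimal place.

Var(Ŷ_str) = Σₕ Nₕ²(1 − fₕ)sₕ²/nₕ.
B: 19112²·(1 − 3876/19112)·24.24/3876 = 1.8210671 × 10^6.
E: 11771²·(1 − 2909/11771)·104/2909 = 3.7293636 × 10^6.
Sum = 5.5504307 × 10^6.
SE = √(5.5504307 × 10^6) = 2355.9.

2355.9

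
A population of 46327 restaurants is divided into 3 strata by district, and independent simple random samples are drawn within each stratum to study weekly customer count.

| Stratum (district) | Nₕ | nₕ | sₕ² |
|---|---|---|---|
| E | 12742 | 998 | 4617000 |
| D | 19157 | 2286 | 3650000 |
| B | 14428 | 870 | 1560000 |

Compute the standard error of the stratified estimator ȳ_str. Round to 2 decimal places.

Var(ȳ_str) = Σₕ Wₕ²(1 − fₕ)sₕ²/nₕ with Wₕ = Nₕ/N, N = 46327.
E: Wₕ = 0.27504479; term = 0.27504479²·(1 − 0.07832365)·4617000/998 = 322.56305.
D: Wₕ = 0.41351696; term = 0.41351696²·(1 − 0.11932975)·3650000/2286 = 240.44547.
B: Wₕ = 0.31143825; term = 0.31143825²·(1 − 0.06029942)·1560000/870 = 163.43262.
Sum = 726.44114.
SE = √(726.44114) = 26.95.

26.95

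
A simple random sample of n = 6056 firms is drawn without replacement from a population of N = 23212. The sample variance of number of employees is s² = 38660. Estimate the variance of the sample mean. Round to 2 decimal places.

4.72

Under SRS without replacement, Var(ȳ) = (1 − f)·s²/n with f = n/N = 6056/23212 = 0.26089953.
Var(ȳ) = (1 − 0.26089953)·38660/6056 = 0.73910047·6.3837517 = 4.7182338.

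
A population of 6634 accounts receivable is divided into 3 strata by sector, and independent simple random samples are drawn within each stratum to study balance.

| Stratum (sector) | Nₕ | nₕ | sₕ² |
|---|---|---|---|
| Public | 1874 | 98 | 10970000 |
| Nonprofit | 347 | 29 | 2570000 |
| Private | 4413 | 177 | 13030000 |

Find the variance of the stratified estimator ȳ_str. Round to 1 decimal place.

Var(ȳ_str) = Σₕ Wₕ²(1 − fₕ)sₕ²/nₕ with Wₕ = Nₕ/N, N = 6634.
Public: Wₕ = 0.28248417; term = 0.28248417²·(1 − 0.05229456)·10970000/98 = 8465.2963.
Nonprofit: Wₕ = 0.05230630; term = 0.05230630²·(1 − 0.08357349)·2570000/29 = 222.19833.
Private: Wₕ = 0.66520953; term = 0.66520953²·(1 − 0.04010877)·13030000/177 = 31268.719.
Sum = 39956.214.

39956.2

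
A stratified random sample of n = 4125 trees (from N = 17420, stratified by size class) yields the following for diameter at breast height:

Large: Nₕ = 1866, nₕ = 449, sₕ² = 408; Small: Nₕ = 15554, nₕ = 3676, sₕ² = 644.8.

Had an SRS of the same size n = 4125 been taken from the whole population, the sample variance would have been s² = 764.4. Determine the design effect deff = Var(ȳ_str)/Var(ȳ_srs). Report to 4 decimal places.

Var(ȳ_str) = Σ Wₕ²(1−fₕ)sₕ²/nₕ with Wₕ = Nₕ/17420:
  Large: (1866/17420)²·(1−449/1866)·408/449 = 0.0079176994
  Small: (15554/17420)²·(1−3676/15554)·644.8/3676 = 0.10679198
  → Var(ȳ_str) = 0.11470968.
Var(ȳ_srs) = (1 − 4125/17420)·764.4/4125 = 0.14142849.
deff = 0.11470968 / 0.14142849 = 0.8111.

0.8111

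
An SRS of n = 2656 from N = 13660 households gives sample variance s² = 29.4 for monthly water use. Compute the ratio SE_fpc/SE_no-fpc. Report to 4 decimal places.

0.8975

f = n/N = 2656/13660 = 0.19443631.
SE_no-fpc = √(s²/n) = 0.10521063; SE_fpc = √((1−f)s²/n) = 0.094429909.
Ratio = √(1−f) = 0.89753200.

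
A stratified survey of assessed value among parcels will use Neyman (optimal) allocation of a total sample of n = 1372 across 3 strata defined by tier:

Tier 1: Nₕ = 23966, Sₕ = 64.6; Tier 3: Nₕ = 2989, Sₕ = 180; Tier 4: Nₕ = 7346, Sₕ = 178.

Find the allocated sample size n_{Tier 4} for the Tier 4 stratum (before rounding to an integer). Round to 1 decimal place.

528.6

Neyman allocation: nₕ = n·NₕSₕ / Σⱼ NⱼSⱼ.
Σ NⱼSⱼ = 23966·64.6 + 2989·180 + 7346·178 = 3.3938116 × 10^6.
n_{Tier 4} = 1372·7346·178 / (3.3938116 × 10^6) = 528.6.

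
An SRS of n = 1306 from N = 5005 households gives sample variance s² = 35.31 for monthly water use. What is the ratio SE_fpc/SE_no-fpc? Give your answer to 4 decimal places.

0.8597

f = n/N = 1306/5005 = 0.26093906.
SE_no-fpc = √(s²/n) = 0.16442857; SE_fpc = √((1−f)s²/n) = 0.14135702.
Ratio = √(1−f) = 0.85968654.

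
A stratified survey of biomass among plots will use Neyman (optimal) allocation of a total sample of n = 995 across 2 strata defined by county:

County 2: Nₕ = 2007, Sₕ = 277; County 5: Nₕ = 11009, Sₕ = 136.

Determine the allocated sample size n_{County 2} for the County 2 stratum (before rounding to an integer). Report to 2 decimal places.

269.42

Neyman allocation: nₕ = n·NₕSₕ / Σⱼ NⱼSⱼ.
Σ NⱼSⱼ = 2007·277 + 11009·136 = 2.053163 × 10^6.
n_{County 2} = 995·2007·277 / (2.053163 × 10^6) = 269.42.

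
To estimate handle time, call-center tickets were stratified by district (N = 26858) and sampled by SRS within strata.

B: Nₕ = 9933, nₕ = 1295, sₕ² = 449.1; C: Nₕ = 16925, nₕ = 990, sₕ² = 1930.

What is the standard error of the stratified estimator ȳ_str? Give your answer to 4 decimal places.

0.8776

Var(ȳ_str) = Σₕ Wₕ²(1 − fₕ)sₕ²/nₕ with Wₕ = Nₕ/N, N = 26858.
B: Wₕ = 0.36983394; term = 0.36983394²·(1 − 0.13037350)·449.1/1295 = 0.041249585.
C: Wₕ = 0.63016606; term = 0.63016606²·(1 − 0.05849335)·1930/990 = 0.72887914.
Sum = 0.77012873.
SE = √(0.77012873) = 0.8776.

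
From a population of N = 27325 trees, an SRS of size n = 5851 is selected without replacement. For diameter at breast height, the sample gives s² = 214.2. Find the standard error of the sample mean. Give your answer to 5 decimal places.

Under SRS without replacement, Var(ȳ) = (1 − f)·s²/n with f = n/N = 5851/27325 = 0.21412626.
Var(ȳ) = (1 − 0.21412626)·214.2/5851 = 0.78587374·0.036609127 = 0.028770151.
SE(ȳ) = √(0.028770151) = 0.16962.

0.16962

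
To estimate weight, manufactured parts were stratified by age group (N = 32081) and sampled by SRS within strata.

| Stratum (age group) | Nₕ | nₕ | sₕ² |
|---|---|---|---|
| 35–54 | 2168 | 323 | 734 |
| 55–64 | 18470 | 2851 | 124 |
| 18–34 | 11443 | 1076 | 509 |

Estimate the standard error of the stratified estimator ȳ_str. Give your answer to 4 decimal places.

0.2749

Var(ȳ_str) = Σₕ Wₕ²(1 − fₕ)sₕ²/nₕ with Wₕ = Nₕ/N, N = 32081.
35–54: Wₕ = 0.06757894; term = 0.06757894²·(1 − 0.14898524)·734/323 = 0.0088318847.
55–64: Wₕ = 0.57573018; term = 0.57573018²·(1 − 0.15435842)·124/2851 = 0.012191266.
18–34: Wₕ = 0.35669088; term = 0.35669088²·(1 − 0.09403129)·509/1076 = 0.054525884.
Sum = 0.075549035.
SE = √(0.075549035) = 0.2749.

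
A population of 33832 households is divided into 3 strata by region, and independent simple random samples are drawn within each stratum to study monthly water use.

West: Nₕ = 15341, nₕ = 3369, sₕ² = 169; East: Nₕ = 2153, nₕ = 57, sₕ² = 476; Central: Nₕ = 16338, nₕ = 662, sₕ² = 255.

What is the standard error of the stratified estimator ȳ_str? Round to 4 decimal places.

Var(ȳ_str) = Σₕ Wₕ²(1 − fₕ)sₕ²/nₕ with Wₕ = Nₕ/N, N = 33832.
West: Wₕ = 0.45344644; term = 0.45344644²·(1 − 0.21960759)·169/3369 = 0.0080491631.
East: Wₕ = 0.06363798; term = 0.06363798²·(1 − 0.02647469)·476/57 = 0.03292396.
Central: Wₕ = 0.48291558; term = 0.48291558²·(1 − 0.04051904)·255/662 = 0.086190816.
Sum = 0.12716394.
SE = √(0.12716394) = 0.3566.

0.3566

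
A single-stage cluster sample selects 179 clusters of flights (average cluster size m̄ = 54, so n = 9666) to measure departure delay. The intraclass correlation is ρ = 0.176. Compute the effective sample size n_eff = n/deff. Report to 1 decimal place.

935.9

deff = 1 + (54 − 1)·0.176 = 1 + 9.328 = 10.328.
n_eff = 9666 / 10.328 = 935.9.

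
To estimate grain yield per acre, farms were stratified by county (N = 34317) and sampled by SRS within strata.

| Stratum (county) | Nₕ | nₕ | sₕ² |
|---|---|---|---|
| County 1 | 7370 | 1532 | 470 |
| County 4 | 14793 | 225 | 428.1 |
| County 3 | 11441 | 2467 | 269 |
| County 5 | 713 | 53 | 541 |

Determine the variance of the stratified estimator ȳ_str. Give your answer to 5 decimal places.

0.37297

Var(ȳ_str) = Σₕ Wₕ²(1 − fₕ)sₕ²/nₕ with Wₕ = Nₕ/N, N = 34317.
County 1: Wₕ = 0.21476236; term = 0.21476236²·(1 − 0.20786974)·470/1532 = 0.011208617.
County 4: Wₕ = 0.43106915; term = 0.43106915²·(1 − 0.01520990)·428.1/225 = 0.34817715.
County 3: Wₕ = 0.33339161; term = 0.33339161²·(1 − 0.21562800)·269/2467 = 0.0095063665.
County 5: Wₕ = 0.02077687; term = 0.02077687²·(1 − 0.07433380)·541/53 = 0.0040788359.
Sum = 0.37297097.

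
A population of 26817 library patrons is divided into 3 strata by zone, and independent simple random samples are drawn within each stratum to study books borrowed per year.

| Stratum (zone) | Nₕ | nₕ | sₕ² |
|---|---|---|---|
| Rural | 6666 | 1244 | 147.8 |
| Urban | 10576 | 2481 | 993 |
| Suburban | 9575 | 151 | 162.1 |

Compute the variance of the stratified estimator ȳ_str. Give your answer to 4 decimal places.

0.1883

Var(ȳ_str) = Σₕ Wₕ²(1 − fₕ)sₕ²/nₕ with Wₕ = Nₕ/N, N = 26817.
Rural: Wₕ = 0.24857367; term = 0.24857367²·(1 − 0.18661866)·147.8/1244 = 0.005971157.
Urban: Wₕ = 0.39437670; term = 0.39437670²·(1 − 0.23458775)·993/2481 = 0.04764753.
Suburban: Wₕ = 0.35704963; term = 0.35704963²·(1 − 0.01577023)·162.1/151 = 0.13469756.
Sum = 0.18831625.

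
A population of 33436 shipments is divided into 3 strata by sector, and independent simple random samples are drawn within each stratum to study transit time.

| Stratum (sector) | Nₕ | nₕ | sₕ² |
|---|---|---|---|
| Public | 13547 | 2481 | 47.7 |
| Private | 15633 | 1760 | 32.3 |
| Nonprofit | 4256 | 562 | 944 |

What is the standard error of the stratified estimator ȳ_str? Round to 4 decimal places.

0.1725

Var(ȳ_str) = Σₕ Wₕ²(1 − fₕ)sₕ²/nₕ with Wₕ = Nₕ/N, N = 33436.
Public: Wₕ = 0.40516210; term = 0.40516210²·(1 − 0.18314018)·47.7/2481 = 0.0025780823.
Private: Wₕ = 0.46754995; term = 0.46754995²·(1 − 0.11258236)·32.3/1760 = 0.0035601962.
Nonprofit: Wₕ = 0.12728795; term = 0.12728795²·(1 − 0.13204887)·944/562 = 0.023621396.
Sum = 0.029759675.
SE = √(0.029759675) = 0.1725.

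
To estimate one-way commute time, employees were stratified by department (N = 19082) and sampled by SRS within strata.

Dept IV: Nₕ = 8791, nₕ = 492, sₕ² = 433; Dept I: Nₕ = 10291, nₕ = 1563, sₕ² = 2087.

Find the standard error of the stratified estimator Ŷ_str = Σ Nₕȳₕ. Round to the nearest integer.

Var(Ŷ_str) = Σₕ Nₕ²(1 − fₕ)sₕ²/nₕ.
Dept IV: 8791²·(1 − 492/8791)·433/492 = 6.4207659 × 10^7.
Dept I: 10291²·(1 − 1563/10291)·2087/1563 = 1.199322 × 10^8.
Sum = 1.8413986 × 10^8.
SE = √(1.8413986 × 10^8) = 13570.

13570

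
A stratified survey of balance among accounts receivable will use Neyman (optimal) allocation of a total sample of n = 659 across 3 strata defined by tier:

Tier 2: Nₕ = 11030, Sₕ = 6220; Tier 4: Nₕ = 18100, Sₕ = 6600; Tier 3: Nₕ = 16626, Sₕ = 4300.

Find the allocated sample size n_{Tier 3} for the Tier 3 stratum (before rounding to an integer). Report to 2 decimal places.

181.51

Neyman allocation: nₕ = n·NₕSₕ / Σⱼ NⱼSⱼ.
Σ NⱼSⱼ = 11030·6220 + 18100·6600 + 16626·4300 = 2.595584 × 10^8.
n_{Tier 3} = 659·16626·4300 / (2.595584 × 10^8) = 181.51.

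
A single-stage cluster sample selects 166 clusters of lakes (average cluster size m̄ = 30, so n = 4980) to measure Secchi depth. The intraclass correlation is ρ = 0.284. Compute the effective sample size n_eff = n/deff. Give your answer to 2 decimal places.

deff = 1 + (30 − 1)·0.284 = 1 + 8.236 = 9.236.
n_eff = 4980 / 9.236 = 539.19.

539.19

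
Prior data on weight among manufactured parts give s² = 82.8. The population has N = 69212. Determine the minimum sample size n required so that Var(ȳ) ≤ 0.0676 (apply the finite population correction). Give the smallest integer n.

1204

Without fpc, n₀ = s²/D = 82.8/0.0676 = 1224.8521.
With fpc, (1 − n/N)·s²/n ≤ D requires n ≥ n₀/(1 + n₀/N) = 1224.8521/(1 + 1224.8521/69212) = 1203.5527.
Rounding up, n = 1204.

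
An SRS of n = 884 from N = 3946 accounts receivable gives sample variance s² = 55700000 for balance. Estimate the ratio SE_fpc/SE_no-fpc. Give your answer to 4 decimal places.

0.8809

f = n/N = 884/3946 = 0.22402433.
SE_no-fpc = √(s²/n) = 251.01603; SE_fpc = √((1−f)s²/n) = 221.11872.
Ratio = √(1−f) = 0.88089481.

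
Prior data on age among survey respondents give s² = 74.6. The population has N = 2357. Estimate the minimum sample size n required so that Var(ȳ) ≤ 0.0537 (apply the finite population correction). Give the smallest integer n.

Without fpc, n₀ = s²/D = 74.6/0.0537 = 1389.1993.
With fpc, (1 − n/N)·s²/n ≤ D requires n ≥ n₀/(1 + n₀/N) = 1389.1993/(1 + 1389.1993/2357) = 874.0439.
Rounding up, n = 875.

875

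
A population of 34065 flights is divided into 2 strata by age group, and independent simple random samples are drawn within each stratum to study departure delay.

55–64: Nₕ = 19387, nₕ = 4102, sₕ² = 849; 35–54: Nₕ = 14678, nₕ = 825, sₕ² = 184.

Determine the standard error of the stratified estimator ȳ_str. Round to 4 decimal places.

Var(ȳ_str) = Σₕ Wₕ²(1 − fₕ)sₕ²/nₕ with Wₕ = Nₕ/N, N = 34065.
55–64: Wₕ = 0.56911786; term = 0.56911786²·(1 − 0.21158508)·849/4102 = 0.052853202.
35–54: Wₕ = 0.43088214; term = 0.43088214²·(1 − 0.05620657)·184/825 = 0.039080292.
Sum = 0.091933494.
SE = √(0.091933494) = 0.3032.

0.3032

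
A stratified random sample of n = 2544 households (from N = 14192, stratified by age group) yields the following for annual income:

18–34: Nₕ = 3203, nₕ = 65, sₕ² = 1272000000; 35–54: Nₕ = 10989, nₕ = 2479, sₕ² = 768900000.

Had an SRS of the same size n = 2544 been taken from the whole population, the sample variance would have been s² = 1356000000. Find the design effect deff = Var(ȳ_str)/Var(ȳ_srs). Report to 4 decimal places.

Var(ȳ_str) = Σ Wₕ²(1−fₕ)sₕ²/nₕ with Wₕ = Nₕ/14192:
  18–34: (3203/14192)²·(1−65/3203)·1272000000/65 = 976554.37
  35–54: (10989/14192)²·(1−2479/10989)·768900000/2479 = 144010.4
  → Var(ȳ_str) = 1.1205648 × 10^6.
Var(ȳ_srs) = (1 − 2544/14192)·1356000000/2544 = 437472.08.
deff = (1.1205648 × 10^6) / 437472.08 = 2.5615.

2.5615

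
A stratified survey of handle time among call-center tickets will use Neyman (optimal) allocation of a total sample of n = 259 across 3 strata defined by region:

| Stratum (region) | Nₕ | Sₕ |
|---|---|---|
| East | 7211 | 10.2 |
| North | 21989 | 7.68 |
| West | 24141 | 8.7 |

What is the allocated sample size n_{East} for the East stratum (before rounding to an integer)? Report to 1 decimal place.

42.1

Neyman allocation: nₕ = n·NₕSₕ / Σⱼ NⱼSⱼ.
Σ NⱼSⱼ = 7211·10.2 + 21989·7.68 + 24141·8.7 = 452454.42.
n_{East} = 259·7211·10.2 / 452454.42 = 42.1.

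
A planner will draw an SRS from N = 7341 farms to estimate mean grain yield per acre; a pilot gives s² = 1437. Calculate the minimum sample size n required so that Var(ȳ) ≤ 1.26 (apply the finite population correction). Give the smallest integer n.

988

Without fpc, n₀ = s²/D = 1437/1.26 = 1140.4762.
With fpc, (1 − n/N)·s²/n ≤ D requires n ≥ n₀/(1 + n₀/N) = 1140.4762/(1 + 1140.4762/7341) = 987.1201.
Rounding up, n = 988.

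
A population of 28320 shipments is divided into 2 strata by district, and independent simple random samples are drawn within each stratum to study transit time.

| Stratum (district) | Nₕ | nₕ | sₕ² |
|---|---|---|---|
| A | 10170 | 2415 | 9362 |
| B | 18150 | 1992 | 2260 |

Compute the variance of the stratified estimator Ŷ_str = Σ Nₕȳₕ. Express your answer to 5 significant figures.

Var(Ŷ_str) = Σₕ Nₕ²(1 − fₕ)sₕ²/nₕ.
A: 10170²·(1 − 2415/10170)·9362/2415 = 3.057414 × 10^8.
B: 18150²·(1 − 1992/18150)·2260/1992 = 3.3272339 × 10^8.
Sum = 6.3846479 × 10^8.

6.3846 × 10^8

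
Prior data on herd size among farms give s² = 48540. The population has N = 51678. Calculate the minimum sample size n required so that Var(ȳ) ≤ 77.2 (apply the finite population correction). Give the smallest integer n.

Without fpc, n₀ = s²/D = 48540/77.2 = 628.7565.
With fpc, (1 − n/N)·s²/n ≤ D requires n ≥ n₀/(1 + n₀/N) = 628.7565/(1 + 628.7565/51678) = 621.1985.
Rounding up, n = 622.

622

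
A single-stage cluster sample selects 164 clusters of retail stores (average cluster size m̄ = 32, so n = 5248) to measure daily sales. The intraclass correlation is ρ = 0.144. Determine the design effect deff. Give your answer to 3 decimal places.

5.464

deff = 1 + (32 − 1)·0.144 = 1 + 4.464 = 5.464.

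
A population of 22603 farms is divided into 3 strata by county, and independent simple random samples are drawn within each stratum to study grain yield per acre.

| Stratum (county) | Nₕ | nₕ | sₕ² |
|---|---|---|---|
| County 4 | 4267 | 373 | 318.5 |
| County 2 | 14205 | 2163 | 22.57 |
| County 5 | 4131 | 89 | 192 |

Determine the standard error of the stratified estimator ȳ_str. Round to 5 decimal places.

0.31902

Var(ȳ_str) = Σₕ Wₕ²(1 − fₕ)sₕ²/nₕ with Wₕ = Nₕ/N, N = 22603.
County 4: Wₕ = 0.18878025; term = 0.18878025²·(1 − 0.08741505)·318.5/373 = 0.027770713.
County 2: Wₕ = 0.62845640; term = 0.62845640²·(1 − 0.15227033)·22.57/2163 = 0.0034936768.
County 5: Wₕ = 0.18276335; term = 0.18276335²·(1 − 0.02154442)·192/89 = 0.070506727.
Sum = 0.10177112.
SE = √(0.10177112) = 0.31902.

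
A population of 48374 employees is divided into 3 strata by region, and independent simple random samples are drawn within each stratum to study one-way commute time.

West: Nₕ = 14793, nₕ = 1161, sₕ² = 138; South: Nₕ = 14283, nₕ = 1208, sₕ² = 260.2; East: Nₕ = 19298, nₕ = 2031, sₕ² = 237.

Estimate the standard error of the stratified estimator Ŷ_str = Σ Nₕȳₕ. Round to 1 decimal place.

10152.8

Var(Ŷ_str) = Σₕ Nₕ²(1 − fₕ)sₕ²/nₕ.
West: 14793²·(1 − 1161/14793)·138/1161 = 2.3969706 × 10^7.
South: 14283²·(1 − 1208/14283)·260.2/1208 = 4.0225504 × 10^7.
East: 19298²·(1 − 2031/19298)·237/2031 = 3.8883703 × 10^7.
Sum = 1.0307891 × 10^8.
SE = √(1.0307891 × 10^8) = 10152.8.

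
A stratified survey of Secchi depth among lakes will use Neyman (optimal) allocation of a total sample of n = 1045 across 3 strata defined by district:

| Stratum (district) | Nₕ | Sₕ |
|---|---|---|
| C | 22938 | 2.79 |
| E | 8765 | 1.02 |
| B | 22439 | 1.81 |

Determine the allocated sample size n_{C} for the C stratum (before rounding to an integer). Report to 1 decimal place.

589.0

Neyman allocation: nₕ = n·NₕSₕ / Σⱼ NⱼSⱼ.
Σ NⱼSⱼ = 22938·2.79 + 8765·1.02 + 22439·1.81 = 113551.91.
n_{C} = 1045·22938·2.79 / 113551.91 = 589.0.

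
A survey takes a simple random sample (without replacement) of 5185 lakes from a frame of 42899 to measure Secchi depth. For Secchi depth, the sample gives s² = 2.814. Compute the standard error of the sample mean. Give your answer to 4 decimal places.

0.0218

Under SRS without replacement, Var(ȳ) = (1 − f)·s²/n with f = n/N = 5185/42899 = 0.12086529.
Var(ȳ) = (1 − 0.12086529)·2.814/5185 = 0.87913471·5.4271938 × 10^-4 = 4.7712345 × 10^-4.
SE(ȳ) = √(4.7712345 × 10^-4) = 0.0218.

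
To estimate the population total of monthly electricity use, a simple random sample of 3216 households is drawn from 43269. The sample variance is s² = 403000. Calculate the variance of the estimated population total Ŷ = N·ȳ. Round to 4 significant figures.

2.172 × 10^11

Var(Ŷ) = N²·Var(ȳ) = N²·(1 − n/N)·s²/n.
f = 3216/43269 = 0.07432573; Var(ȳ) = 0.92567427·403000/3216 = 115.99712.
Var(Ŷ) = 43269² · 115.99712 = 2.1717055 × 10^11.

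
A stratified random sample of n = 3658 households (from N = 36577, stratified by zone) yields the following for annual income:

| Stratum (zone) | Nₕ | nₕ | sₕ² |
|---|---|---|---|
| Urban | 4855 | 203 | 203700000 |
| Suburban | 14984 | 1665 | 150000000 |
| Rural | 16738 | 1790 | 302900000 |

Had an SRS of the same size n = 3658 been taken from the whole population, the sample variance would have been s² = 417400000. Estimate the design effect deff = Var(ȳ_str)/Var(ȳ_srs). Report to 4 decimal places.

0.6040

Var(ȳ_str) = Σ Wₕ²(1−fₕ)sₕ²/nₕ with Wₕ = Nₕ/36577:
  Urban: (4855/36577)²·(1−203/4855)·203700000/203 = 16939.78
  Suburban: (14984/36577)²·(1−1665/14984)·150000000/1665 = 13438.792
  Rural: (16738/36577)²·(1−1790/16738)·302900000/1790 = 31645.847
  → Var(ȳ_str) = 62024.419.
Var(ȳ_srs) = (1 − 3658/36577)·417400000/3658 = 102694.53.
deff = 62024.419 / 102694.53 = 0.6040.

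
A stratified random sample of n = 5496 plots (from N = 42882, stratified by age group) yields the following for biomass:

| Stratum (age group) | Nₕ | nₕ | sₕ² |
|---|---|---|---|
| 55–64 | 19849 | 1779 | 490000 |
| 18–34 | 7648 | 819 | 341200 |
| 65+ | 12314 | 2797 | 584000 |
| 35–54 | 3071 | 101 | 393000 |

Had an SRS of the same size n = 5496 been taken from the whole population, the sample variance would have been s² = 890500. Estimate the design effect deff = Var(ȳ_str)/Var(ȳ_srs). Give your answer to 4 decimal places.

Var(ȳ_str) = Σ Wₕ²(1−fₕ)sₕ²/nₕ with Wₕ = Nₕ/42882:
  55–64: (19849/42882)²·(1−1779/19849)·490000/1779 = 53.723816
  18–34: (7648/42882)²·(1−819/7648)·341200/819 = 11.832596
  65+: (12314/42882)²·(1−2797/12314)·584000/2797 = 13.306675
  35–54: (3071/42882)²·(1−101/3071)·393000/101 = 19.300003
  → Var(ȳ_str) = 98.16309.
Var(ȳ_srs) = (1 − 5496/42882)·890500/5496 = 141.26064.
deff = 98.16309 / 141.26064 = 0.6949.

0.6949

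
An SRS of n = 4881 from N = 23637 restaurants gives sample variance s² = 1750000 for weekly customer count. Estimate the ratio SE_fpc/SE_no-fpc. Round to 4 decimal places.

f = n/N = 4881/23637 = 0.20649829.
SE_no-fpc = √(s²/n) = 18.93497; SE_fpc = √((1−f)s²/n) = 16.867028.
Ratio = √(1−f) = 0.89078713.

0.8908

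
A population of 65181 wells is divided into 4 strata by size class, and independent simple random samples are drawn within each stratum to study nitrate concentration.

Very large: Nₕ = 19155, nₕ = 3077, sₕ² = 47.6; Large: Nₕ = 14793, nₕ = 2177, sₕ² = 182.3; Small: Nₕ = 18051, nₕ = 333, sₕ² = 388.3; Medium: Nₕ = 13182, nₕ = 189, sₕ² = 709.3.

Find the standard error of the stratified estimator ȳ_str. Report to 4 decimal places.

0.4938

Var(ȳ_str) = Σₕ Wₕ²(1 − fₕ)sₕ²/nₕ with Wₕ = Nₕ/N, N = 65181.
Very large: Wₕ = 0.29387398; term = 0.29387398²·(1 − 0.16063691)·47.6/3077 = 0.0011213769.
Large: Wₕ = 0.22695264; term = 0.22695264²·(1 − 0.14716420)·182.3/2177 = 0.0036784439.
Small: Wₕ = 0.27693653; term = 0.27693653²·(1 − 0.01844773)·388.3/333 = 0.087780304.
Medium: Wₕ = 0.20223685; term = 0.20223685²·(1 − 0.01433773)·709.3/189 = 0.15129231.
Sum = 0.24387243.
SE = √(0.24387243) = 0.4938.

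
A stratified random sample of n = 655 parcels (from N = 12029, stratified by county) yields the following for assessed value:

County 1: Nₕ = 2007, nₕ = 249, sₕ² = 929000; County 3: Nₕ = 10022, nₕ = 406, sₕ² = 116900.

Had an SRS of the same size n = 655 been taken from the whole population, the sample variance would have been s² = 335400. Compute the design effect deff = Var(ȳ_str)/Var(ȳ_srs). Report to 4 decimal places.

0.5840

Var(ȳ_str) = Σ Wₕ²(1−fₕ)sₕ²/nₕ with Wₕ = Nₕ/12029:
  County 1: (2007/12029)²·(1−249/2007)·929000/249 = 90.975313
  County 3: (10022/12029)²·(1−406/10022)·116900/406 = 191.76895
  → Var(ȳ_str) = 282.74426.
Var(ȳ_srs) = (1 − 655/12029)·335400/655 = 484.17845.
deff = 282.74426 / 484.17845 = 0.5840.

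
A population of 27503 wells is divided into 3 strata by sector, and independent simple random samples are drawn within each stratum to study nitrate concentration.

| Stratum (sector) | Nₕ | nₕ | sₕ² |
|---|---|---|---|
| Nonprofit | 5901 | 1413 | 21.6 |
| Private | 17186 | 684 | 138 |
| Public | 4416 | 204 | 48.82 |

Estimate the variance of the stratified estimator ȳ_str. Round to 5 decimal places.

0.08206

Var(ȳ_str) = Σₕ Wₕ²(1 − fₕ)sₕ²/nₕ with Wₕ = Nₕ/N, N = 27503.
Nonprofit: Wₕ = 0.21455841; term = 0.21455841²·(1 − 0.23945094)·21.6/1413 = 5.3521702 × 10^-4.
Private: Wₕ = 0.62487729; term = 0.62487729²·(1 − 0.03979984)·138/684 = 0.075643957.
Public: Wₕ = 0.16056430; term = 0.16056430²·(1 − 0.04619565)·48.82/204 = 0.0058847077.
Sum = 0.082063882.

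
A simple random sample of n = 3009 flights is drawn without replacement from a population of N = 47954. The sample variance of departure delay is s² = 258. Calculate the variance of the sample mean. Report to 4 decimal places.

0.0804

Under SRS without replacement, Var(ȳ) = (1 − f)·s²/n with f = n/N = 3009/47954 = 0.06274763.
Var(ȳ) = (1 − 0.06274763)·258/3009 = 0.93725237·0.085742772 = 0.080362616.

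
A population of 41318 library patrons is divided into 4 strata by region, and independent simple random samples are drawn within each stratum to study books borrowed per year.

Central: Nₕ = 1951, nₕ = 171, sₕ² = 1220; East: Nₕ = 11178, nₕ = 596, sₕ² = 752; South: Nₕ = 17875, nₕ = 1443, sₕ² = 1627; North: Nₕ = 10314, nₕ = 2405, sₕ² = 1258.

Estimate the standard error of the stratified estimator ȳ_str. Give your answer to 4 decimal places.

Var(ȳ_str) = Σₕ Wₕ²(1 − fₕ)sₕ²/nₕ with Wₕ = Nₕ/N, N = 41318.
Central: Wₕ = 0.04721913; term = 0.04721913²·(1 − 0.08764736)·1220/171 = 0.014513174.
East: Wₕ = 0.27053584; term = 0.27053584²·(1 − 0.05331902)·752/596 = 0.08742283.
South: Wₕ = 0.43262017; term = 0.43262017²·(1 − 0.08072727)·1627/1443 = 0.1939899.
North: Wₕ = 0.24962486; term = 0.24962486²·(1 − 0.23317820)·1258/2405 = 0.024993995.
Sum = 0.3209199.
SE = √(0.3209199) = 0.5665.

0.5665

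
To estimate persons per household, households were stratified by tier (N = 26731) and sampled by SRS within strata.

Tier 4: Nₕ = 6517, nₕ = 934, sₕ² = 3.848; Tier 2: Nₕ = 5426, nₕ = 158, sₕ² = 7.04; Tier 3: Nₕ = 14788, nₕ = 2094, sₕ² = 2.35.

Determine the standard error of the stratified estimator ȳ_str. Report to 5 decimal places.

Var(ȳ_str) = Σₕ Wₕ²(1 − fₕ)sₕ²/nₕ with Wₕ = Nₕ/N, N = 26731.
Tier 4: Wₕ = 0.24379933; term = 0.24379933²·(1 − 0.14331748)·3.848/934 = 2.0978437 × 10^-4.
Tier 2: Wₕ = 0.20298530; term = 0.20298530²·(1 − 0.02911906)·7.04/158 = 0.0017824227.
Tier 3: Wₕ = 0.55321537; term = 0.55321537²·(1 − 0.14160130)·2.35/2094 = 2.9482799 × 10^-4.
Sum = 0.0022870351.
SE = √(0.0022870351) = 0.04782.

0.04782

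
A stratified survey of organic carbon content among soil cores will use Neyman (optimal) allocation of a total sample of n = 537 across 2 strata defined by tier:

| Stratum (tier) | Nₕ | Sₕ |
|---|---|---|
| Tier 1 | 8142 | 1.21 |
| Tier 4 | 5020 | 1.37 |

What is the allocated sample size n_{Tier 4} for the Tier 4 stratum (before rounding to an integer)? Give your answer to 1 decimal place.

220.8

Neyman allocation: nₕ = n·NₕSₕ / Σⱼ NⱼSⱼ.
Σ NⱼSⱼ = 8142·1.21 + 5020·1.37 = 16729.22.
n_{Tier 4} = 537·5020·1.37 / 16729.22 = 220.8.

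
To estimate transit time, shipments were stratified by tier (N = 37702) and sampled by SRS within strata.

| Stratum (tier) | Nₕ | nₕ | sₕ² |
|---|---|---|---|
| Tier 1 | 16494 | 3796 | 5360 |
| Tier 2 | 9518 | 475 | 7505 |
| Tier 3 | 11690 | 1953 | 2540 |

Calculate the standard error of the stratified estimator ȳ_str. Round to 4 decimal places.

1.1265

Var(ȳ_str) = Σₕ Wₕ²(1 − fₕ)sₕ²/nₕ with Wₕ = Nₕ/N, N = 37702.
Tier 1: Wₕ = 0.43748342; term = 0.43748342²·(1 − 0.23014429)·5360/3796 = 0.20805163.
Tier 2: Wₕ = 0.25245345; term = 0.25245345²·(1 − 0.04990544)·7505/475 = 0.95672372.
Tier 3: Wₕ = 0.31006313; term = 0.31006313²·(1 − 0.16706587)·2540/1953 = 0.10414595.
Sum = 1.2689213.
SE = √(1.2689213) = 1.1265.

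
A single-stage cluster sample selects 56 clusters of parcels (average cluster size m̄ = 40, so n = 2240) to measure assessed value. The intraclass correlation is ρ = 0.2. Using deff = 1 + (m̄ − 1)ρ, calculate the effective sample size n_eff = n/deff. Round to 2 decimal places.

deff = 1 + (40 − 1)·0.2 = 1 + 7.8 = 8.8.
n_eff = 2240 / 8.8 = 254.55.

254.55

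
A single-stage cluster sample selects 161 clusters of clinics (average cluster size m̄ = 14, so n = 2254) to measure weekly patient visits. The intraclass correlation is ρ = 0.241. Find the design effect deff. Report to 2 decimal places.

deff = 1 + (14 − 1)·0.241 = 1 + 3.133 = 4.133.

4.13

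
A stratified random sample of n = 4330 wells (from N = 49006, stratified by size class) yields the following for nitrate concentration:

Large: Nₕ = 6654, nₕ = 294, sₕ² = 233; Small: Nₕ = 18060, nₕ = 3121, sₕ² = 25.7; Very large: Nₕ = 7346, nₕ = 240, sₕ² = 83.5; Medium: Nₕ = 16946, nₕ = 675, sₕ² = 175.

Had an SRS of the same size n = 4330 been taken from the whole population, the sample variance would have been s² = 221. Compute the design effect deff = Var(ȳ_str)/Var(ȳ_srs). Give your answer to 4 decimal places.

Var(ȳ_str) = Σ Wₕ²(1−fₕ)sₕ²/nₕ with Wₕ = Nₕ/49006:
  Large: (6654/49006)²·(1−294/6654)·233/294 = 0.013965291
  Small: (18060/49006)²·(1−3121/18060)·25.7/3121 = 9.2508176 × 10^-4
  Very large: (7346/49006)²·(1−240/7346)·83.5/240 = 0.0075622817
  Medium: (16946/49006)²·(1−675/16946)·175/675 = 0.029765776
  → Var(ȳ_str) = 0.05221843.
Var(ȳ_srs) = (1 − 4330/49006)·221/4330 = 0.046529609.
deff = 0.05221843 / 0.046529609 = 1.1223.

1.1223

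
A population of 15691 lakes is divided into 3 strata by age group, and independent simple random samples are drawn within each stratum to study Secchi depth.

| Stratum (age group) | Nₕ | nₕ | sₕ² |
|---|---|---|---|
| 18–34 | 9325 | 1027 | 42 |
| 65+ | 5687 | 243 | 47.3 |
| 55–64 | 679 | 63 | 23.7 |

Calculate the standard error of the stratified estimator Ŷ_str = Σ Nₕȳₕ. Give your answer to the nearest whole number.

Var(Ŷ_str) = Σₕ Nₕ²(1 − fₕ)sₕ²/nₕ.
18–34: 9325²·(1 − 1027/9325)·42/1027 = 3.164471 × 10^6.
65+: 5687²·(1 − 243/5687)·47.3/243 = 6.0263758 × 10^6.
55–64: 679²·(1 − 63/679)·23.7/63 = 157346.93.
Sum = 9.3481937 × 10^6.
SE = √(9.3481937 × 10^6) = 3057.

3057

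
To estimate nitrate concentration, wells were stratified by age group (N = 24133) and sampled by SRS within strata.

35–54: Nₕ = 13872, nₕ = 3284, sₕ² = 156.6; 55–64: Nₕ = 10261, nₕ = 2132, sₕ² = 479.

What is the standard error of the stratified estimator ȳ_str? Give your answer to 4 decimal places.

0.2102

Var(ȳ_str) = Σₕ Wₕ²(1 − fₕ)sₕ²/nₕ with Wₕ = Nₕ/N, N = 24133.
35–54: Wₕ = 0.57481457; term = 0.57481457²·(1 − 0.23673587)·156.6/3284 = 0.012025939.
55–64: Wₕ = 0.42518543; term = 0.42518543²·(1 − 0.20777702)·479/2132 = 0.032177515.
Sum = 0.044203454.
SE = √(0.044203454) = 0.2102.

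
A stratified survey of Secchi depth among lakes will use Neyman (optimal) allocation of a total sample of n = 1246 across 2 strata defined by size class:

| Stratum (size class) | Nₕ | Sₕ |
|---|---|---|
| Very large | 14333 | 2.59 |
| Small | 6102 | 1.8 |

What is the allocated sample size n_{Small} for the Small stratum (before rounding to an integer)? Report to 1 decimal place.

284.5

Neyman allocation: nₕ = n·NₕSₕ / Σⱼ NⱼSⱼ.
Σ NⱼSⱼ = 14333·2.59 + 6102·1.8 = 48106.07.
n_{Small} = 1246·6102·1.8 / 48106.07 = 284.5.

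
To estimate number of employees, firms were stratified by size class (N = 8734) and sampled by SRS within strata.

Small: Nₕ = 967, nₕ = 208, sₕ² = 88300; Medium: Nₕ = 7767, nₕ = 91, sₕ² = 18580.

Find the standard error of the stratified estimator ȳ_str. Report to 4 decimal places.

12.7930

Var(ȳ_str) = Σₕ Wₕ²(1 − fₕ)sₕ²/nₕ with Wₕ = Nₕ/N, N = 8734.
Small: Wₕ = 0.11071674; term = 0.11071674²·(1 − 0.21509824)·88300/208 = 4.0845032.
Medium: Wₕ = 0.88928326; term = 0.88928326²·(1 − 0.01171624)·18580/91 = 159.5755.
Sum = 163.66.
SE = √(163.66) = 12.7930.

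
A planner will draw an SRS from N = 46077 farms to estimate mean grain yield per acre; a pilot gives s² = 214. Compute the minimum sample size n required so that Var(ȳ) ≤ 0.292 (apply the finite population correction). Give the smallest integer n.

Without fpc, n₀ = s²/D = 214/0.292 = 732.8767.
With fpc, (1 − n/N)·s²/n ≤ D requires n ≥ n₀/(1 + n₀/N) = 732.8767/(1 + 732.8767/46077) = 721.4024.
Rounding up, n = 722.

722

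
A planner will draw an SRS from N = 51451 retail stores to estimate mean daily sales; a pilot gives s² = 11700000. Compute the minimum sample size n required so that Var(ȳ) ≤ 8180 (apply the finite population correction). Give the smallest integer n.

Without fpc, n₀ = s²/D = 11700000/8180 = 1430.3178.
With fpc, (1 − n/N)·s²/n ≤ D requires n ≥ n₀/(1 + n₀/N) = 1430.3178/(1 + 1430.3178/51451) = 1391.6310.
Rounding up, n = 1392.

1392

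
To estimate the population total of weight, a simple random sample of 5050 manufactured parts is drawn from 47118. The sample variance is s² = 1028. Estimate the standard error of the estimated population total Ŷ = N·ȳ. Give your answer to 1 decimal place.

Var(Ŷ) = N²·Var(ȳ) = N²·(1 − n/N)·s²/n.
f = 5050/47118 = 0.10717772; Var(ȳ) = 0.89282228·1028/5050 = 0.18174679.
Var(Ŷ) = 47118² · 0.18174679 = 4.0349713 × 10^8.
SE(Ŷ) = √(4.0349713 × 10^8) = 20087.2.

20087.2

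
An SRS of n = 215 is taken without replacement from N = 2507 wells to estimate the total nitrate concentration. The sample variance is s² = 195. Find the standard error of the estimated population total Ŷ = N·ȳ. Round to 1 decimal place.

Var(Ŷ) = N²·Var(ȳ) = N²·(1 − n/N)·s²/n.
f = 215/2507 = 0.08575987; Var(ȳ) = 0.91424013·195/215 = 0.82919453.
Var(Ŷ) = 2507² · 0.82919453 = 5.2115283 × 10^6.
SE(Ŷ) = √(5.2115283 × 10^6) = 2282.9.

2282.9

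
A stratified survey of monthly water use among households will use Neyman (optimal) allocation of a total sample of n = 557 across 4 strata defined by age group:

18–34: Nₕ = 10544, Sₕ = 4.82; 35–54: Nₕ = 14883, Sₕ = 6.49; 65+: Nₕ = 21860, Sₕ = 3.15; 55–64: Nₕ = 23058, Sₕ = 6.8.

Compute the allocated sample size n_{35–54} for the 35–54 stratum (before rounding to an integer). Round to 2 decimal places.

Neyman allocation: nₕ = n·NₕSₕ / Σⱼ NⱼSⱼ.
Σ NⱼSⱼ = 10544·4.82 + 14883·6.49 + 21860·3.15 + 23058·6.8 = 373066.15.
n_{35–54} = 557·14883·6.49 / 373066.15 = 144.21.

144.21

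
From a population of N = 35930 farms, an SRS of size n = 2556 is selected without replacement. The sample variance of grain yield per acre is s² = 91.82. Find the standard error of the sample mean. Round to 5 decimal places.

0.18267

Under SRS without replacement, Var(ȳ) = (1 − f)·s²/n with f = n/N = 2556/35930 = 0.07113832.
Var(ȳ) = (1 − 0.07113832)·91.82/2556 = 0.92886168·0.035923318 = 0.033367793.
SE(ȳ) = √(0.033367793) = 0.18267.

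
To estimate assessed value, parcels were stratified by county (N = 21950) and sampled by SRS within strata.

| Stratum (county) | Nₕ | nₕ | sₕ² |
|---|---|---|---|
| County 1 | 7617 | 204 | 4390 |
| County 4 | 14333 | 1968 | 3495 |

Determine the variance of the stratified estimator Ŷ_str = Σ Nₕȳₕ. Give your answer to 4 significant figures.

1.530 × 10^9

Var(Ŷ_str) = Σₕ Nₕ²(1 − fₕ)sₕ²/nₕ.
County 1: 7617²·(1 − 204/7617)·4390/204 = 1.2151008 × 10^9.
County 4: 14333²·(1 − 1968/14333)·3495/1968 = 3.1474099 × 10^8.
Sum = 1.5298418 × 10^9.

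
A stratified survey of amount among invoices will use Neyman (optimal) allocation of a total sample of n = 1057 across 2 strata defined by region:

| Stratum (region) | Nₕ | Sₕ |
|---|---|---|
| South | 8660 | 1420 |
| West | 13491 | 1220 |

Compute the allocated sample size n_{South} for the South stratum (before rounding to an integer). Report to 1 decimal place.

Neyman allocation: nₕ = n·NₕSₕ / Σⱼ NⱼSⱼ.
Σ NⱼSⱼ = 8660·1420 + 13491·1220 = 2.875622 × 10^7.
n_{South} = 1057·8660·1420 / (2.875622 × 10^7) = 452.0.

452.0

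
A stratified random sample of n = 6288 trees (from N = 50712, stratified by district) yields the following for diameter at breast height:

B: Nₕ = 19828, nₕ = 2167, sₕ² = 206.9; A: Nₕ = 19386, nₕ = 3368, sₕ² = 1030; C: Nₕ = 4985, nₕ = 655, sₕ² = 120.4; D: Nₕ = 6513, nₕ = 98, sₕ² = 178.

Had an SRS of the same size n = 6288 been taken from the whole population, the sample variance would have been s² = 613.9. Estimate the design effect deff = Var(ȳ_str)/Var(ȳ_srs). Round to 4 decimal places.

Var(ȳ_str) = Σ Wₕ²(1−fₕ)sₕ²/nₕ with Wₕ = Nₕ/50712:
  B: (19828/50712)²·(1−2167/19828)·206.9/2167 = 0.013000926
  A: (19386/50712)²·(1−3368/19386)·1030/3368 = 0.036926671
  C: (4985/50712)²·(1−655/4985)·120.4/655 = 0.0015428254
  D: (6513/50712)²·(1−98/6513)·178/98 = 0.029508708
  → Var(ȳ_str) = 0.08097913.
Var(ȳ_srs) = (1 − 6288/50712)·613.9/6288 = 0.085524791.
deff = 0.08097913 / 0.085524791 = 0.9468.

0.9468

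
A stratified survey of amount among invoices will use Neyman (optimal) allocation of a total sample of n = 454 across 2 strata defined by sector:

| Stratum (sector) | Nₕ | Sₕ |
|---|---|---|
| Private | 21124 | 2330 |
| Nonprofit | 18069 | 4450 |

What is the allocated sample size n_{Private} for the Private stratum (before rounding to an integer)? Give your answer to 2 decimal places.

172.38

Neyman allocation: nₕ = n·NₕSₕ / Σⱼ NⱼSⱼ.
Σ NⱼSⱼ = 21124·2330 + 18069·4450 = 1.2962597 × 10^8.
n_{Private} = 454·21124·2330 / (1.2962597 × 10^8) = 172.38.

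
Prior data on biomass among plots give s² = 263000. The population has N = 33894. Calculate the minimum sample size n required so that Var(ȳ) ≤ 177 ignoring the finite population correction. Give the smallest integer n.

1486

Without fpc, n₀ = s²/D = 263000/177 = 1485.8757.
Rounding up, n = 1486.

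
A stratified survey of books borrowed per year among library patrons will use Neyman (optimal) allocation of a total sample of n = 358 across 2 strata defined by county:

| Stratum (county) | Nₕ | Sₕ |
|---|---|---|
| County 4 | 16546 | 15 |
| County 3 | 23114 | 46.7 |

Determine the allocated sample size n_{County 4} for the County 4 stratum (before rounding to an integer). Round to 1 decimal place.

66.9

Neyman allocation: nₕ = n·NₕSₕ / Σⱼ NⱼSⱼ.
Σ NⱼSⱼ = 16546·15 + 23114·46.7 = 1.3276138 × 10^6.
n_{County 4} = 358·16546·15 / (1.3276138 × 10^6) = 66.9.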